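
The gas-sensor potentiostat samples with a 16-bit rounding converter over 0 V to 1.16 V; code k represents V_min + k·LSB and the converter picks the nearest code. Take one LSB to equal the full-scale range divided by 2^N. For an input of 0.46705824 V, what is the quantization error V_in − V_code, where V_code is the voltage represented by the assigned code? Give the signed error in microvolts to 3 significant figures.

Span = 1.16 V. LSB = 1.16 V / 2^16 ≈ 17.70 µV.
(0.46705824 − (0)) / LSB = 0.46705824 × 65536/1.16 = 26387.1800. Nearest integer: k = 26387.
V_code = V_min + k × range/2^16 = 0 + 26387 × 1.16/65536 = 0.46705505371 V.
V_in − V_code = 0.46705824 − (0.46705505371) = +3.19 µV.

+3.19 µV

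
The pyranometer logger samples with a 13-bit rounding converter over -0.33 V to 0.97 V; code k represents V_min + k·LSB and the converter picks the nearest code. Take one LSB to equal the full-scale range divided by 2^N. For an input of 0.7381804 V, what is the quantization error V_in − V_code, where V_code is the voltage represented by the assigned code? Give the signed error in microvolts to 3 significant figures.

The full-scale span is 0.97 − (-0.33) = 1.3 V. LSB = 1.3 V / 2^13 ≈ 158.7 µV.
(0.7381804 − (-0.33)) / LSB = 1.0681804 × 8192/1.3 = 6731.1799. Nearest integer: k = 6731.
V_code = -0.33 + (6731/8192) × 1.3 = 0.7381518555 V.
Error = V_in − V_code = 0.7381804 − (0.7381518555) = +28.5 µV.

+28.5 µV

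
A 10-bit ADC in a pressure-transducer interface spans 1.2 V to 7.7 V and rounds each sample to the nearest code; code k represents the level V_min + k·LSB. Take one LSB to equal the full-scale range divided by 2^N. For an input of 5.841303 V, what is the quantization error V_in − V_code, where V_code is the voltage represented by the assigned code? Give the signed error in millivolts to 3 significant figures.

Span: 7.7 V − (1.2 V) = 6.5 V. LSB = 6.5 V / 2^10 ≈ 6.348 mV.
(V_in − V_min)/LSB = (5.841303 − (1.2)) × 1024/6.5 = 731.1837 → nearest code k = 731.
V_code = 1.2 + (731/1024) × 6.5 = 5.840136719 V.
Error = V_in − V_code = 5.841303 − (5.840136719) = +1.17 mV.

+1.17 mV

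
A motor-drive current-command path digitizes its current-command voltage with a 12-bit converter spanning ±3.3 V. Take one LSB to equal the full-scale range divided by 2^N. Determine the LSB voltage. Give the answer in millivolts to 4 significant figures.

Full-scale range = 3.3 V − (-3.3 V) = 6.6 V.
2^12 = 4096 levels.
One LSB is 6.6 V / 4096 = 1.611 mV.

1.611 mV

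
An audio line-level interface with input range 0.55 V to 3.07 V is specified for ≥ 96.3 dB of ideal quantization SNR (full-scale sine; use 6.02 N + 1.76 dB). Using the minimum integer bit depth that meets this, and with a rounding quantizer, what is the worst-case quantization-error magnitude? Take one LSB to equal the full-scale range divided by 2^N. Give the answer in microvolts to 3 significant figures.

19.2 µV

Full-scale range = 3.07 V − (0.55 V) = 2.52 V.
N ≥ (96.3 − 1.76)/6.02 = 15.704 → N_min = 16.
Step size = 2.52/65536 V = 38.452 µV.
Max error for round-to-nearest is LSB/2 = 19.2 µV.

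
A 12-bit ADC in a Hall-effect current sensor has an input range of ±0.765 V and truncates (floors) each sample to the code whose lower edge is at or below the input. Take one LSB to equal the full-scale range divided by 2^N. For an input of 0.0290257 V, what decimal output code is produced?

The full-scale span is 0.765 − (-0.765) = 1.53 V. LSB = 1.53 V / 2^12 ≈ 373.5 µV.
(V_in − V_min) × 2^12/range = (0.0290257 − (-0.765)) × 4096/1.53 = 2125.705.
Floor → code = 2125.

2125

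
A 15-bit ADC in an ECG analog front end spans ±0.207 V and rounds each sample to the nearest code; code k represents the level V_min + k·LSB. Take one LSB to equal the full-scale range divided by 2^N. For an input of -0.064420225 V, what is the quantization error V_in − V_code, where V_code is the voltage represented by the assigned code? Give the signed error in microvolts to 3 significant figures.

Range = 0.207 − (-0.207) = 0.414 V. LSB = 0.414 V / 2^15 ≈ 12.63 µV.
Position in LSBs: (-0.064420225 − (-0.207)) × 32768/0.414 = 11285.1548; rounding gives k = 11285.
V_code = V_min + k × range/2^15 = -0.207 + 11285 × 0.414/32768 = -0.064422180176 V.
Error = V_in − V_code = -0.064420225 − (-0.064422180176) = +1.96 µV.

+1.96 µV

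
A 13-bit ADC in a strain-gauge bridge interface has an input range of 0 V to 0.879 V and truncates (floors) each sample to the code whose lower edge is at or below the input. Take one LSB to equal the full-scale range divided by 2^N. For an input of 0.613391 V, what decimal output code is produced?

5716

V_FS = 0.879 V. LSB = 0.879 V / 2^13 ≈ 107.3 µV.
V_in − V_min = 0.613391 − (0) = 0.613391 V.
Divide by LSB: 0.613391 × 8192/0.879 = 5716.6087.
Truncating gives code 5716.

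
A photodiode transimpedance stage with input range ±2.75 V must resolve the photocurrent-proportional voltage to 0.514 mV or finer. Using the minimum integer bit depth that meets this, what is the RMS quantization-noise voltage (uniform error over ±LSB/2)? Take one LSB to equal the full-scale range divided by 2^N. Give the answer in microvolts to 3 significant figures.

96.9 µV

Span: 2.75 V − (-2.75 V) = 5.5 V.
Need 2^N ≥ 5.5 V / 0.514 mV = 10700 → N_min = 14.
LSB = 5.5 V ÷ 2^14 = 5.5/16384 V = 335.69 µV.
σ_q = LSB/√12 = 335.69 µV/3.4641 = 96.9 µV.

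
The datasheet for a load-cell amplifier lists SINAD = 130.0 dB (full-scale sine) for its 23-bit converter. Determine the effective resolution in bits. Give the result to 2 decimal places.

(130.0 − 1.76) / 6.02 = 128.24/6.02 = 21.3023 effective bits.

21.30 bits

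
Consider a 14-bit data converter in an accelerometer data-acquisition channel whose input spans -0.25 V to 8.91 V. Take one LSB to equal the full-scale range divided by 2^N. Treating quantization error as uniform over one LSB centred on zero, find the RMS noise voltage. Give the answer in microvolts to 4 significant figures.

161.4 µV

Full-scale range = 8.91 V − (-0.25 V) = 9.16 V.
Step size = 9.16/16384 V = 0.559082 mV.
V_rms = LSB/√12 = 0.559082 mV / √12 = 161.4 µV.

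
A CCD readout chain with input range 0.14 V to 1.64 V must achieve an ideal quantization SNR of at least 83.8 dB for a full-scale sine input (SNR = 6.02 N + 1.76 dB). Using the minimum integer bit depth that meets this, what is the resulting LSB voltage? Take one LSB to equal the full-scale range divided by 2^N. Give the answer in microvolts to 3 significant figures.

The full-scale span is 1.64 − (0.14) = 1.5 V.
Required N = ⌈(83.8 − 1.76)/6.02⌉ = ⌈13.628⌉ = 14.
LSB = 1.5 V ÷ 2^14 = 1.5/16384 V = 91.6 µV.

91.6 µV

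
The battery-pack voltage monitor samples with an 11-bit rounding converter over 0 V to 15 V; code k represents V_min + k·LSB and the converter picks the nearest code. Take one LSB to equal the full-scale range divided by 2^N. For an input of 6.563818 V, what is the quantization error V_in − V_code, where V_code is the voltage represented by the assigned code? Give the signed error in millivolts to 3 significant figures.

Span = 15 V. LSB = 15 V / 2^11 ≈ 7.324 mV.
(V_in − V_min)/LSB = (6.563818 − (0)) × 2048/15 = 896.1800 → nearest code k = 896.
Reconstructed level: 0 + 896 × 15/2048 V = 6.562500000 V.
V_in − V_code = 6.563818 − (6.562500000) = +1.32 mV.

+1.32 mV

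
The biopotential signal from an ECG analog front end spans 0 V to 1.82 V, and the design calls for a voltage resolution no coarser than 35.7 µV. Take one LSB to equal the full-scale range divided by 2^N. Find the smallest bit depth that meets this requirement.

V_FS = 1.82 V.
1.82 V / 35.7 µV = 50980. Since 2^15 = 32768 and 2^16 = 65536, N = 16.

16 bits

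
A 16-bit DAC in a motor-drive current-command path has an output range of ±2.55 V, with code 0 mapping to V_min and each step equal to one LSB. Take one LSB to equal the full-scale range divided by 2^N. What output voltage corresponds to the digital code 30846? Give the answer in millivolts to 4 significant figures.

-149.6 mV

Full-scale range = 2.55 V − (-2.55 V) = 5.1 V. LSB = 5.1 V / 2^16.
V_out = -2.55 + 30846 × (5.1/65536) V
      = -2.55 + 2.40043 = -0.149570 V.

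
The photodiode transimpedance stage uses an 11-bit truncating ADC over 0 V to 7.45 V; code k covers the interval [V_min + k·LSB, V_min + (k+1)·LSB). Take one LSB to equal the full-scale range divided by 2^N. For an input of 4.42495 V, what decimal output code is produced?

Span = 7.45 V. LSB = 7.45 V / 2^11 ≈ 3.638 mV.
V_in − V_min = 4.42495 − (0) = 4.42495 V.
Divide by LSB: 4.42495 × 2048/7.45 = 1216.4158.
Truncating gives code 1216.

1216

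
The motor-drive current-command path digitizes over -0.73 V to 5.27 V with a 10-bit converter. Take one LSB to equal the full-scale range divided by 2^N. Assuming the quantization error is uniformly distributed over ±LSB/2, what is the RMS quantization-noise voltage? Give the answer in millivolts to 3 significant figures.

1.69 mV

Span: 5.27 V − (-0.73 V) = 6 V.
One LSB is 6 V / 1024 = 5.8594 mV.
σ_q = LSB/√12 = 5.8594 mV/3.4641 = 1.69 mV.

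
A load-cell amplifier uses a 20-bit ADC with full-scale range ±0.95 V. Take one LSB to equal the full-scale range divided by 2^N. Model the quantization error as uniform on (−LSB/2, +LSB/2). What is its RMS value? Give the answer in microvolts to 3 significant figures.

0.523 µV

Full-scale range = 0.95 V − (-0.95 V) = 1.9 V.
Step size = 1.9/1048576 V = 1.8120 µV.
V_rms = LSB/√12 = 1.8120 µV / √12 = 0.523 µV.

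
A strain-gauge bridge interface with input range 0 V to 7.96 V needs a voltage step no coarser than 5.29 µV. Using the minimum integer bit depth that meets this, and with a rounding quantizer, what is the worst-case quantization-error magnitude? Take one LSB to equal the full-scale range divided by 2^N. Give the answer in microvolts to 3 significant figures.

1.90 µV

V_FS = 7.96 V.
Levels needed ≥ 7.96/5.29 µV = 1.505e6. 2^21 = 2097152 suffices, so N_min = 21.
One LSB is 7.96 V / 2097152 = 3.7956 µV.
Half an LSB is 1.90 µV.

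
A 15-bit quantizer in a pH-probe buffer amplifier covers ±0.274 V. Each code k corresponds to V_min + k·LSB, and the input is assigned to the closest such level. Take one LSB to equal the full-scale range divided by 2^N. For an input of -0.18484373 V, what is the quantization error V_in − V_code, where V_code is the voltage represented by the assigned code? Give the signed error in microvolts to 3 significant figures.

+2.58 µV

Full-scale range = 0.274 V − (-0.274 V) = 0.548 V. LSB = 0.548 V / 2^15 ≈ 16.72 µV.
(V_in − V_min)/LSB = (-0.18484373 − (-0.274)) × 32768/0.548 = 5331.1545 → nearest code k = 5331.
Reconstructed level: -0.274 + 5331 × 0.548/32768 V = -0.18484631348 V.
e = -0.18484373 − (-0.18484631348) = +2.58 µV.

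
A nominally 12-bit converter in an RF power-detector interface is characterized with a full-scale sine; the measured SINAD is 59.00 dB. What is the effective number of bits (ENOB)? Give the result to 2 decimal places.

9.51 bits

ENOB = (SINAD − 1.76) / 6.02 = (59.00 − 1.76) / 6.02 = 57.24 / 6.02 = 9.5083.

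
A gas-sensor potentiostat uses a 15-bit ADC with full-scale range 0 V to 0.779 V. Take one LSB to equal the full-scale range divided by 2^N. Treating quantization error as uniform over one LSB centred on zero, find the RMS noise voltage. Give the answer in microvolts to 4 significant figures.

6.863 µV

V_FS = 0.779 V.
LSB = 0.779 V ÷ 2^15 = 0.779/32768 V = 23.7732 µV.
V_rms = LSB/√12 = 23.7732 µV / √12 = 6.863 µV.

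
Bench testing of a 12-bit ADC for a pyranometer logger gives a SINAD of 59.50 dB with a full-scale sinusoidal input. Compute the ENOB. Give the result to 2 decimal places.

9.59 bits

ENOB = (59.50 − 1.76)/6.02 = 9.5914 bits.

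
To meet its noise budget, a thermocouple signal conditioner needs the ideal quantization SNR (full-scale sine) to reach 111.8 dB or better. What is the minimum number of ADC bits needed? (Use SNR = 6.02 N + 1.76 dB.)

19 bits

6.02 N + 1.76 ≥ 111.8 gives N ≥ 18.279, so the minimum integer is 19.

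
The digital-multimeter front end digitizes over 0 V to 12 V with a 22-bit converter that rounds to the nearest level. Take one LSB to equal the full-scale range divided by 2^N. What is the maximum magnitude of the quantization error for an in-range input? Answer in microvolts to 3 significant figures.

1.43 µV

Full-scale range = 12 V.
LSB = 12 V / 2^22 = 2.8610 µV.
|e|_max = LSB/2 = 1.43 µV.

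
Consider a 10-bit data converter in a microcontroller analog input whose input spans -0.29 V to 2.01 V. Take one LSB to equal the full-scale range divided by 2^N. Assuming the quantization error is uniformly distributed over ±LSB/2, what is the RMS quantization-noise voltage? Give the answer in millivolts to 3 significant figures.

0.648 mV

The full-scale span is 2.01 − (-0.29) = 2.3 V.
Step size = 2.3/1024 V = 2.2461 mV.
For a uniform distribution on [−LSB/2, +LSB/2], V_rms = LSB/√12 = 2.2461 mV/3.4641 = 0.648 mV.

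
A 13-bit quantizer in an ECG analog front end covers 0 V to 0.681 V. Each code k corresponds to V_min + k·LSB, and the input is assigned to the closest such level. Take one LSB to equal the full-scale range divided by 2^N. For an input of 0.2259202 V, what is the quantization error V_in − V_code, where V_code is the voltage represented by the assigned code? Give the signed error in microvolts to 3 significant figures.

V_FS = 0.681 V. LSB = 0.681 V / 2^13 ≈ 83.13 µV.
(V_in − V_min)/LSB = (0.2259202 − (0)) × 8192/0.681 = 2717.6774 → nearest code k = 2718.
V_code = 0 + (2718/8192) × 0.681 = 0.2259470215 V.
Error = V_in − V_code = 0.2259202 − (0.2259470215) = −26.8 µV.

−26.8 µV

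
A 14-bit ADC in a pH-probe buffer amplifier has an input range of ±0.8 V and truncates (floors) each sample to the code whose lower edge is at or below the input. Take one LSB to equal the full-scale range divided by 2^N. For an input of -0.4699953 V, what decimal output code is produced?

3379

Full-scale range = 0.8 V − (-0.8 V) = 1.6 V. LSB = 1.6 V / 2^14 ≈ 97.66 µV.
code = ⌊(V_in − V_min)/LSB⌋ = ⌊(V_in − V_min) × 2^14 / range⌋
     = ⌊(-0.4699953 − (-0.8)) × 16384 / 1.6⌋ = ⌊0.3300047 × 16384/1.6⌋
     = ⌊3379.248⌋ = 3379.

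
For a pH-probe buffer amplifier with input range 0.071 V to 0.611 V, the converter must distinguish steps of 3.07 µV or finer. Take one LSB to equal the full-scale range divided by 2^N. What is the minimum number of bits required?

18 bits

The full-scale span is 0.611 − (0.071) = 0.54 V.
Levels needed ≥ 0.54/3.07 µV = 175900. 2^18 = 262144 suffices, so N_min = 18.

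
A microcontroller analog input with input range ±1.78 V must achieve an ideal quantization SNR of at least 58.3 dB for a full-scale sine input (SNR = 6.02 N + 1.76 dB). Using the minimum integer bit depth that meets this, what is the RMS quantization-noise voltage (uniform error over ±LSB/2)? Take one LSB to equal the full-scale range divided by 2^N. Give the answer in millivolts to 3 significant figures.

Span: 1.78 V − (-1.78 V) = 3.56 V.
Solving 6.02 N ≥ 58.3 − 1.76: N ≥ 9.392. Round up → N = 10.
LSB = 3.56 V ÷ 2^10 = 3.56/1024 V = 3.4766 mV.
σ_q = LSB/√12 = 3.4766 mV/3.4641 = 1.00 mV.

1.00 mV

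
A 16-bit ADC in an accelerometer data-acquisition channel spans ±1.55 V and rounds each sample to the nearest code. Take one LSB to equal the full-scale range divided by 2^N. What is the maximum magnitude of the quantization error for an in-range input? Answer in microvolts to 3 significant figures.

Full-scale range = 1.55 V − (-1.55 V) = 3.1 V.
Step size = 3.1/65536 V = 47.302 µV.
Worst-case error for round-to-nearest is half an LSB: 23.7 µV.

23.7 µV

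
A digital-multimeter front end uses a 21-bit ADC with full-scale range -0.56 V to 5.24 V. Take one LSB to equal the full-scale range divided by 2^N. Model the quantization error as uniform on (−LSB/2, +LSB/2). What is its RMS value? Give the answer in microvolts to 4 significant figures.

Full-scale range = 5.24 V − (-0.56 V) = 5.8 V.
One LSB is 5.8 V / 2097152 = 2.76566 µV.
V_rms = LSB/√12 = 2.76566 µV / √12 = 0.7984 µV.

0.7984 µV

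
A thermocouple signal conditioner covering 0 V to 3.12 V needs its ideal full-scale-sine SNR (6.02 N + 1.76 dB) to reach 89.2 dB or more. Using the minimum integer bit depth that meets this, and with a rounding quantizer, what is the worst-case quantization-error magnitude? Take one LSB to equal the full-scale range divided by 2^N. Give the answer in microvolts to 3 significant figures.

V_FS = 3.12 V.
N ≥ (89.2 − 1.76)/6.02 = 14.525 → N_min = 15.
LSB = 3.12 V ÷ 2^15 = 3.12/32768 V = 95.215 µV.
Max error for round-to-nearest is LSB/2 = 47.6 µV.

47.6 µV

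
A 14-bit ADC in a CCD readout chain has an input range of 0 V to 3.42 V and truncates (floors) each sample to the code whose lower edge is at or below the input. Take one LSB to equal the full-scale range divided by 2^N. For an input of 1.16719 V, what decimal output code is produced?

5591

Span = 3.42 V. LSB = 3.42 V / 2^14 ≈ 208.7 µV.
code = ⌊(V_in − V_min)/LSB⌋ = ⌊(V_in − V_min) × 2^14 / range⌋
     = ⌊(1.16719 − (0)) × 16384 / 3.42⌋ = ⌊1.16719 × 16384/3.42⌋
     = ⌊5591.591⌋ = 5591.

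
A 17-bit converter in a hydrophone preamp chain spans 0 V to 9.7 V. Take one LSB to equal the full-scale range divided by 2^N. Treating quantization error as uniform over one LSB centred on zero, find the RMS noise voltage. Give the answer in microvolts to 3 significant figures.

21.4 µV

Range is 9.7 V.
LSB = 9.7 V / 2^17 = 74.005 µV.
For a uniform distribution on [−LSB/2, +LSB/2], V_rms = LSB/√12 = 74.005 µV/3.4641 = 21.4 µV.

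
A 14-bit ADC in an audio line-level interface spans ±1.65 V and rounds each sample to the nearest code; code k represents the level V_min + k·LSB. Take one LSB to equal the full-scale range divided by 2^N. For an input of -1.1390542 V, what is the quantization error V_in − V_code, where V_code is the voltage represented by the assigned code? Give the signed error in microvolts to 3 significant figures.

Span: 1.65 V − (-1.65 V) = 3.3 V. LSB = 3.3 V / 2^14 ≈ 201.4 µV.
(-1.1390542 − (-1.65)) / LSB = 0.5109458 × 16384/3.3 = 2536.7685. Nearest integer: k = 2537.
V_code = V_min + k × range/2^14 = -1.65 + 2537 × 3.3/16384 = -1.1390075684 V.
e = -1.1390542 − (-1.1390075684) = −46.6 µV.

−46.6 µV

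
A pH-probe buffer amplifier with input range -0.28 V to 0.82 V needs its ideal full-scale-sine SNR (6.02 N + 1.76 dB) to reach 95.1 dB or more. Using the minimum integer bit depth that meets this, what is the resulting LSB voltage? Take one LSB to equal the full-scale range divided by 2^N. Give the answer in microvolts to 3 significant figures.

16.8 µV

Range = 0.82 − (-0.28) = 1.1 V.
Required N = ⌈(95.1 − 1.76)/6.02⌉ = ⌈15.505⌉ = 16.
LSB = 1.1 V ÷ 2^16 = 1.1/65536 V = 16.8 µV.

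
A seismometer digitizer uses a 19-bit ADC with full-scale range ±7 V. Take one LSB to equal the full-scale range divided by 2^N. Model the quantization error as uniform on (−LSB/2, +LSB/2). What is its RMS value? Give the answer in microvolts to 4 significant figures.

Range = 7 − (-7) = 14 V.
One LSB is 14 V / 524288 = 26.7029 µV.
RMS of a uniform error over width LSB is LSB/√12 = 7.708 µV.

7.708 µV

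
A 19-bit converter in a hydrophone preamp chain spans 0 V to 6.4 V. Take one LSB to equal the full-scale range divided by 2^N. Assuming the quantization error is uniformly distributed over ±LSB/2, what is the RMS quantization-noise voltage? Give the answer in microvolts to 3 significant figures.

Full-scale range = 6.4 V.
One LSB is 6.4 V / 524288 = 12.207 µV.
RMS of a uniform error over width LSB is LSB/√12 = 3.52 µV.

3.52 µV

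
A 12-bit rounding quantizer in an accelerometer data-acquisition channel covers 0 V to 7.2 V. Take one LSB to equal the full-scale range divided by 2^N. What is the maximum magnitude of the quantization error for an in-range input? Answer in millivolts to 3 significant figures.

0.879 mV

Full-scale range = 7.2 V.
LSB = 7.2 V / 2^12 = 1.7578 mV.
Worst-case error for round-to-nearest is half an LSB: 0.879 mV.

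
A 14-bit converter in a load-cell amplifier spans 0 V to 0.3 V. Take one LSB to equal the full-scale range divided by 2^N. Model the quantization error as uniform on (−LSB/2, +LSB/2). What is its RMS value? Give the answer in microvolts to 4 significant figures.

5.286 µV

V_FS = 0.3 V.
LSB = 0.3 V / 2^14 = 18.3105 µV.
RMS of a uniform error over width LSB is LSB/√12 = 5.286 µV.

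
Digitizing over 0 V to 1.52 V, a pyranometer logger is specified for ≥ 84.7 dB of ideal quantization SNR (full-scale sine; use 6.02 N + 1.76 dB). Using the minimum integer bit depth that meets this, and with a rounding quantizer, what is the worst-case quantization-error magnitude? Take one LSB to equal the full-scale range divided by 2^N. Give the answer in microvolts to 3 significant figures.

46.4 µV

Span = 1.52 V.
6.02 N + 1.76 ≥ 84.7 gives N ≥ 13.777, so the minimum integer is 14.
LSB = 1.52 V / 2^14 = 92.773 µV.
Half an LSB is 46.4 µV.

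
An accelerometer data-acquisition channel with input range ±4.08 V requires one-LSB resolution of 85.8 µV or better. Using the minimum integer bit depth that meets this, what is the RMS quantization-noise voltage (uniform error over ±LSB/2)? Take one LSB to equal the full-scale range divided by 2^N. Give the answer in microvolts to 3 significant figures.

18.0 µV

The full-scale span is 4.08 − (-4.08) = 8.16 V.
Required number of levels: 8.16/85.8 µV = 95105; smallest N with 2^N ≥ that is 17.
Step size = 8.16/131072 V = 62.256 µV.
σ_q = LSB/√12 = 62.256 µV/3.4641 = 18.0 µV.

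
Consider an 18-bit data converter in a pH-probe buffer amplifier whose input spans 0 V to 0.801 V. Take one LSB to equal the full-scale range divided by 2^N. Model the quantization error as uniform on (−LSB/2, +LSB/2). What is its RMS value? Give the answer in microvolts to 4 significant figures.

V_FS = 0.801 V.
One LSB is 0.801 V / 262144 = 3.05557 µV.
V_rms = LSB/√12 = 3.05557 µV / √12 = 0.8821 µV.

0.8821 µV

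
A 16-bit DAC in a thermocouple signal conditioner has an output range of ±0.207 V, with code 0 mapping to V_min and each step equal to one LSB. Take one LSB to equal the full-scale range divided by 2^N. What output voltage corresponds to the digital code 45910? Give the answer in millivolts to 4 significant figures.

The full-scale span is 0.207 − (-0.207) = 0.414 V. LSB = 0.414 V / 2^16.
Output = V_min + (45910/65536) × range = -0.207 + 0.700531 × 0.414 V
      = -0.207 + 0.290020 = 0.0830198 V.

83.02 mV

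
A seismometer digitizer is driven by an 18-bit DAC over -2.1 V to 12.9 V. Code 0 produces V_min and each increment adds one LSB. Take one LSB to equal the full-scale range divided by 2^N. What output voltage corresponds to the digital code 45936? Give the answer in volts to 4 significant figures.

0.5285 V

Full-scale range = 12.9 V − (-2.1 V) = 15 V. LSB = 15 V / 2^18.
V_out = V_min + code × LSB = -2.1 V + 45936 × 15 V / 262144
      = -2.1 + 2.62848 = 0.528479 V.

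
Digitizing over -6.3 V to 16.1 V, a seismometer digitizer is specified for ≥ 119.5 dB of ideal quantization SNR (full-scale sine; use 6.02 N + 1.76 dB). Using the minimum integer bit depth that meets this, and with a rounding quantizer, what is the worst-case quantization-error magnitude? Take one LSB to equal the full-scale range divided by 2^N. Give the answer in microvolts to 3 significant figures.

Span: 16.1 V − (-6.3 V) = 22.4 V.
Solving 6.02 N ≥ 119.5 − 1.76: N ≥ 19.558. Round up → N = 20.
LSB = 22.4 V ÷ 2^20 = 22.4/1048576 V = 21.362 µV.
Max error for round-to-nearest is LSB/2 = 10.7 µV.

10.7 µV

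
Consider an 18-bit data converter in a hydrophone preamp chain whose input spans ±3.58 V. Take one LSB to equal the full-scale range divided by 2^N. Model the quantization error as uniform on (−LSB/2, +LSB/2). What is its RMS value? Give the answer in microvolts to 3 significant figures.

7.88 µV

Full-scale range = 3.58 V − (-3.58 V) = 7.16 V.
LSB = 7.16 V ÷ 2^18 = 7.16/262144 V = 27.313 µV.
For a uniform distribution on [−LSB/2, +LSB/2], V_rms = LSB/√12 = 27.313 µV/3.4641 = 7.88 µV.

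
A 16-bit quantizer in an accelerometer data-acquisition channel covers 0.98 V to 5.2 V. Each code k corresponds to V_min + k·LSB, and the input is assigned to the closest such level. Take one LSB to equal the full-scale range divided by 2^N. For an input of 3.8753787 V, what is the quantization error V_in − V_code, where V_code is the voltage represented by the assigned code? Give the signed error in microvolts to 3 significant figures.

−11.6 µV

Full-scale range = 5.2 V − (0.98 V) = 4.22 V. LSB = 4.22 V / 2^16 ≈ 64.39 µV.
(V_in − V_min)/LSB = (3.8753787 − (0.98)) × 65536/4.22 = 44964.8195 → nearest code k = 44965.
V_code = V_min + k × range/2^16 = 0.98 + 44965 × 4.22/65536 = 3.8753903198 V.
e = 3.8753787 − (3.8753903198) = −11.6 µV.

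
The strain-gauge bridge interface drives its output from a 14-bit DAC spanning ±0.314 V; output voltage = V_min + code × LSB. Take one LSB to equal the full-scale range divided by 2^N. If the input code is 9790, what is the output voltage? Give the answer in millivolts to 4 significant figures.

61.25 mV

The full-scale span is 0.314 − (-0.314) = 0.628 V. LSB = 0.628 V / 2^14.
V_out = V_min + code × LSB = -0.314 V + 9790 × 0.628 V / 16384
      = -0.314 + 0.375251 = 0.0612515 V.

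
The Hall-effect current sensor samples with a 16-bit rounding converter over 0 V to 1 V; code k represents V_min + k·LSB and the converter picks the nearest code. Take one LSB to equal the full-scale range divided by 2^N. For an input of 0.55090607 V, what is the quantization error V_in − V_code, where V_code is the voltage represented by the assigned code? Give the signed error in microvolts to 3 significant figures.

Full-scale range = 1 V. LSB = 1 V / 2^16 ≈ 15.26 µV.
(0.55090607 − (0)) / LSB = 0.55090607 × 65536/1 = 36104.1802. Nearest integer: k = 36104.
V_code = 0 + (36104/65536) × 1 = 0.55090332031 V.
V_in − V_code = 0.55090607 − (0.55090332031) = +2.75 µV.

+2.75 µV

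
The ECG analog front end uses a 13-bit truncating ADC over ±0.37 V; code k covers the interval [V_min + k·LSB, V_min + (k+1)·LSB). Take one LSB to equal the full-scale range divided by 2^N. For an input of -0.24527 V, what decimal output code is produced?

1380

The full-scale span is 0.37 − (-0.37) = 0.74 V. LSB = 0.74 V / 2^13 ≈ 90.33 µV.
code = ⌊(V_in − V_min)/LSB⌋ = ⌊(V_in − V_min) × 2^13 / range⌋
     = ⌊(-0.24527 − (-0.37)) × 8192 / 0.74⌋ = ⌊0.12473 × 8192/0.74⌋
     = ⌊1380.795⌋ = 1380.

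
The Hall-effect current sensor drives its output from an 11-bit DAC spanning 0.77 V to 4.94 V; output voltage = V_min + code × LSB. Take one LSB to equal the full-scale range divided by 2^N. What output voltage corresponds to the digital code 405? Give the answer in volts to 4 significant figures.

1.595 V

Full-scale range = 4.94 V − (0.77 V) = 4.17 V. LSB = 4.17 V / 2^11.
V_out = V_min + code × LSB = 0.77 V + 405 × 4.17 V / 2048
      = 0.77 V + 0.824634 V = 1.59463 V.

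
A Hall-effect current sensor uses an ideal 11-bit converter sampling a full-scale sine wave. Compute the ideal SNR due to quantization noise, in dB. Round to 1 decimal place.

68.0 dB

SNR = 6.02·11 + 1.76 = 67.98 dB.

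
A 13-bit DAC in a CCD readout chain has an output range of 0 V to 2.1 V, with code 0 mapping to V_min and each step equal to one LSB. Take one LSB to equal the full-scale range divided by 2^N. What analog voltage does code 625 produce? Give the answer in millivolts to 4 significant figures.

160.2 mV

Range is 2.1 V. LSB = 2.1 V / 2^13.
V_out = 0 + 625 × (2.1/8192) V
      = 0 V + 0.160217 V = 0.160217 V.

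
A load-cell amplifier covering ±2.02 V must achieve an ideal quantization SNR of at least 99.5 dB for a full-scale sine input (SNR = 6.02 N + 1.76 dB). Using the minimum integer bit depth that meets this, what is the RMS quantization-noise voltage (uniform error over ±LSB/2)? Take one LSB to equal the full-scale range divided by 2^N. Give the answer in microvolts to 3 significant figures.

8.90 µV

Span: 2.02 V − (-2.02 V) = 4.04 V.
6.02 N + 1.76 ≥ 99.5 gives N ≥ 16.236, so the minimum integer is 17.
Step size = 4.04/131072 V = 30.823 µV.
σ_q = LSB/√12 = 30.823 µV/3.4641 = 8.90 µV.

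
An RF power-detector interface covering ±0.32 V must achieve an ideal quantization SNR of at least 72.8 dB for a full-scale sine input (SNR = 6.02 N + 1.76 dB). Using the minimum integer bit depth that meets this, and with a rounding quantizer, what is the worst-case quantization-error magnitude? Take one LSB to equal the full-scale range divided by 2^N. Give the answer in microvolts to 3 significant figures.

78.1 µV

Full-scale range = 0.32 V − (-0.32 V) = 0.64 V.
N ≥ (72.8 − 1.76)/6.02 = 11.801 → N_min = 12.
LSB = 0.64 V / 2^12 = 156.25 µV.
Half an LSB is 78.1 µV.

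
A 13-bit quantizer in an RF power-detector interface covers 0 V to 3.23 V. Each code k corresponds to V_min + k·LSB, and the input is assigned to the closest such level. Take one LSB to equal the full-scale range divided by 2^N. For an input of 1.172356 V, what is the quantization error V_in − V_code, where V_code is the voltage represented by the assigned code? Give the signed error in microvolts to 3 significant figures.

Full-scale range = 3.23 V. LSB = 3.23 V / 2^13 ≈ 394.3 µV.
Position in LSBs: (1.172356 − (0)) × 8192/3.23 = 2973.3561; rounding gives k = 2973.
V_code = 0 + (2973/8192) × 3.23 = 1.172215576 V.
e = 1.172356 − (1.172215576) = +140 µV.

+140 µV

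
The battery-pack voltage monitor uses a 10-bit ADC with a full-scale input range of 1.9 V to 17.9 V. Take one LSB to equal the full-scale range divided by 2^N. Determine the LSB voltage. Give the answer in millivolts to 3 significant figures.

15.6 mV

The full-scale span is 17.9 − (1.9) = 16 V.
2^10 = 1024 levels.
One LSB is 16 V / 1024 = 15.6 mV.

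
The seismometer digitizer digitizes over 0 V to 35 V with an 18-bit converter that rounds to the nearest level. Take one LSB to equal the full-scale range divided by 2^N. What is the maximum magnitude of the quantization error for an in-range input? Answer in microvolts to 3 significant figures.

Range is 35 V.
LSB = 35 V ÷ 2^18 = 35/262144 V = 133.51 µV.
A rounding quantizer has |error| ≤ LSB/2 = 66.8 µV.

66.8 µV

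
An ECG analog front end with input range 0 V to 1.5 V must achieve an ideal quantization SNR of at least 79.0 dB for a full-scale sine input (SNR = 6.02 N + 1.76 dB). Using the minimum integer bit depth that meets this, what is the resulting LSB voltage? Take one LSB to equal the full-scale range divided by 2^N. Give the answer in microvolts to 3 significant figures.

183 µV

Range is 1.5 V.
6.02 N + 1.76 ≥ 79.0 gives N ≥ 12.831, so the minimum integer is 13.
LSB = 1.5 V / 2^13 = 183 µV.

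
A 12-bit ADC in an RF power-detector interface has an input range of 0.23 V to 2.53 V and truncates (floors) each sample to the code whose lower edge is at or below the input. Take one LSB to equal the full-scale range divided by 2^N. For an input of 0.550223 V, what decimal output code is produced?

570

Range = 2.53 − (0.23) = 2.3 V. LSB = 2.3 V / 2^12 ≈ 0.5615 mV.
(V_in − V_min) × 2^12/range = (0.550223 − (0.23)) × 4096/2.3 = 570.275.
Floor → code = 570.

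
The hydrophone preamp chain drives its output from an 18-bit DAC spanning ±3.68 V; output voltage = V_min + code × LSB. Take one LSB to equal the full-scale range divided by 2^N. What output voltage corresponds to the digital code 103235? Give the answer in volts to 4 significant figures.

-0.7816 V

The full-scale span is 3.68 − (-3.68) = 7.36 V. LSB = 7.36 V / 2^18.
Output = V_min + (103235/262144) × range = -3.68 + 0.393810 × 7.36 V
      = -3.68 + 2.89844 = -0.781556 V.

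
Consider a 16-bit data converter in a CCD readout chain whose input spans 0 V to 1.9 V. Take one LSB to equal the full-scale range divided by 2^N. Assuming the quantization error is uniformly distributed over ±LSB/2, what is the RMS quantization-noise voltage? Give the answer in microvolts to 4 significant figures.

Range is 1.9 V.
One LSB is 1.9 V / 65536 = 28.9917 µV.
For a uniform distribution on [−LSB/2, +LSB/2], V_rms = LSB/√12 = 28.9917 µV/3.4641 = 8.369 µV.

8.369 µV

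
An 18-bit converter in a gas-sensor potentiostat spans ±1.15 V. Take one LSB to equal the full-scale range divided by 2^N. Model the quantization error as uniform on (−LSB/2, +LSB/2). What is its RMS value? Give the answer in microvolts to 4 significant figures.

Span: 1.15 V − (-1.15 V) = 2.3 V.
Step size = 2.3/262144 V = 8.77380 µV.
For a uniform distribution on [−LSB/2, +LSB/2], V_rms = LSB/√12 = 8.77380 µV/3.4641 = 2.533 µV.

2.533 µV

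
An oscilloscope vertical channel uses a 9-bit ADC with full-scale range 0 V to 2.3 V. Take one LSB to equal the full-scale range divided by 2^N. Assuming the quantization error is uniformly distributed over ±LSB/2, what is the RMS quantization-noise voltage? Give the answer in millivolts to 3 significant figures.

1.30 mV

Span = 2.3 V.
LSB = 2.3 V ÷ 2^9 = 2.3/512 V = 4.4922 mV.
V_rms = LSB/√12 = 4.4922 mV / √12 = 1.30 mV.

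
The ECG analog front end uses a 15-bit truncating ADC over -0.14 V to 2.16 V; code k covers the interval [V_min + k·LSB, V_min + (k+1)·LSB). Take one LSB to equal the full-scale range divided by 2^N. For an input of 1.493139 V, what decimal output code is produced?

23267

Full-scale range = 2.16 V − (-0.14 V) = 2.3 V. LSB = 2.3 V / 2^15 ≈ 70.19 µV.
V_in − V_min = 1.493139 − (-0.14) = 1.633139 V.
Divide by LSB: 1.633139 × 32768/2.3 = 23267.2603.
Truncating gives code 23267.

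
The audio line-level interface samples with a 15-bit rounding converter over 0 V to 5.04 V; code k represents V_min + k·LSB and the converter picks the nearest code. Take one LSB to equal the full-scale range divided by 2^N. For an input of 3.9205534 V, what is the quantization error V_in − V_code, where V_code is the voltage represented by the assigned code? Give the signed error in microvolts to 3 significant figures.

Full-scale range = 5.04 V. LSB = 5.04 V / 2^15 ≈ 153.8 µV.
Position in LSBs: (3.9205534 − (0)) × 32768/5.04 = 25489.8202; rounding gives k = 25490.
Reconstructed level: 0 + 25490 × 5.04/32768 V = 3.9205810547 V.
V_in − V_code = 3.9205534 − (3.9205810547) = −27.7 µV.

−27.7 µV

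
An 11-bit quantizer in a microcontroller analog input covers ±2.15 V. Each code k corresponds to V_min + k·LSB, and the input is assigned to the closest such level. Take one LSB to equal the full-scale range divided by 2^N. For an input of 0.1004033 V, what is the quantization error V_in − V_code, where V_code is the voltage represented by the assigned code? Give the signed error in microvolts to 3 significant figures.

−378 µV

Span: 2.15 V − (-2.15 V) = 4.3 V. LSB = 4.3 V / 2^11 ≈ 2.100 mV.
(0.1004033 − (-2.15)) / LSB = 2.2504033 × 2048/4.3 = 1071.8200. Nearest integer: k = 1072.
Reconstructed level: -2.15 + 1072 × 4.3/2048 V = 0.1007812500 V.
e = 0.1004033 − (0.1007812500) = −378 µV.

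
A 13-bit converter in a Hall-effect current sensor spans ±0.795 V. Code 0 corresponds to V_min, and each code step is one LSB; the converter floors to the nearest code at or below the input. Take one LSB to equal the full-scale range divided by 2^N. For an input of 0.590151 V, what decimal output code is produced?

Span: 0.795 V − (-0.795 V) = 1.59 V. LSB = 1.59 V / 2^13 ≈ 194.1 µV.
V_in − V_min = 0.590151 − (-0.795) = 1.385151 V.
Divide by LSB: 1.385151 × 8192/1.59 = 7136.5767.
Truncating gives code 7136.

7136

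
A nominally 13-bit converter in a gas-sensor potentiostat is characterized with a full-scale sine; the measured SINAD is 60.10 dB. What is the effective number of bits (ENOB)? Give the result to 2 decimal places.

9.69 bits

Inverting SNR = 6.02 N + 1.76: N_eff = (60.10 − 1.76)/6.02 = 9.6910.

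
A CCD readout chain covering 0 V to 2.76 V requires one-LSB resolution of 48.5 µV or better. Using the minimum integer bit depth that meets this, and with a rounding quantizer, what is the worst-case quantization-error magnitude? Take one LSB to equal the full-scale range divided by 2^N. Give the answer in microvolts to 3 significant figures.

Full-scale range = 2.76 V.
2.76 V / 48.5 µV = 56910. Since 2^15 = 32768 and 2^16 = 65536, N = 16.
One LSB is 2.76 V / 65536 = 42.114 µV.
Half an LSB is 21.1 µV.

21.1 µV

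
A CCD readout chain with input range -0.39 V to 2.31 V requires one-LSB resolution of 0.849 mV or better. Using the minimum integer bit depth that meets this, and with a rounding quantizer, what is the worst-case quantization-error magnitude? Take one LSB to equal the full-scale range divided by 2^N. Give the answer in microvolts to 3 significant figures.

330 µV

The full-scale span is 2.31 − (-0.39) = 2.7 V.
Levels needed ≥ 2.7/0.849 mV = 3180. 2^12 = 4096 suffices, so N_min = 12.
Step size = 2.7/4096 V = 0.65918 mV.
Half an LSB is 330 µV.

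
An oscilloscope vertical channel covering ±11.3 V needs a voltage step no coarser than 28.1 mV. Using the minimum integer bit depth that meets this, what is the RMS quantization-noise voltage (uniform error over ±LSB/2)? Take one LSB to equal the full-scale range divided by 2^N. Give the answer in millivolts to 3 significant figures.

Span: 11.3 V − (-11.3 V) = 22.6 V.
Need 2^N ≥ 22.6 V / 28.1 mV = 804.3 → N_min = 10.
LSB = 22.6 V / 2^10 = 22.070 mV.
V_rms = LSB/√12 = 6.37 mV.

6.37 mV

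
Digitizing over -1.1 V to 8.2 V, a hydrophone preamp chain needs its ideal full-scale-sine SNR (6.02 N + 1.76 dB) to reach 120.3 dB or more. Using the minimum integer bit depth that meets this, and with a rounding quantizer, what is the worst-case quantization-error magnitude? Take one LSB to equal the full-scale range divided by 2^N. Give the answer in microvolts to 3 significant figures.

4.43 µV

Full-scale range = 8.2 V − (-1.1 V) = 9.3 V.
N ≥ (120.3 − 1.76)/6.02 = 19.691 → N_min = 20.
Step size = 9.3/1048576 V = 8.8692 µV.
|e|_max = LSB/2 = 4.43 µV.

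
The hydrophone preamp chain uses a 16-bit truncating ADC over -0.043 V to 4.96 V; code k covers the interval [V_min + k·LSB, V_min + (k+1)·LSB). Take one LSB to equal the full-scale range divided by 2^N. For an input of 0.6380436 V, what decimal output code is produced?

Span: 4.96 V − (-0.043 V) = 5.003 V. LSB = 5.003 V / 2^16 ≈ 76.34 µV.
code = ⌊(V_in − V_min)/LSB⌋ = ⌊(V_in − V_min) × 2^16 / range⌋
     = ⌊(0.6380436 − (-0.043)) × 65536 / 5.003⌋ = ⌊0.6810436 × 65536/5.003⌋
     = ⌊8921.222⌋ = 8921.

8921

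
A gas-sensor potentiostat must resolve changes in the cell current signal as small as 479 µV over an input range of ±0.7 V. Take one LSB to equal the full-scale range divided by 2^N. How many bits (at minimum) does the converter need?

Range = 0.7 − (-0.7) = 1.4 V.
1.4 V / 479 µV = 2923. Since 2^11 = 2048 and 2^12 = 4096, N = 12.

12 bits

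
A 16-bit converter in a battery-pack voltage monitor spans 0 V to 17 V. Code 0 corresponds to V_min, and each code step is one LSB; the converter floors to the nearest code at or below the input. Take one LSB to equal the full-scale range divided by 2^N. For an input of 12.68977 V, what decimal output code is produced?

48919

Full-scale range = 17 V. LSB = 17 V / 2^16 ≈ 259.4 µV.
code = ⌊(V_in − V_min)/LSB⌋ = ⌊(V_in − V_min) × 2^16 / range⌋
     = ⌊(12.68977 − (0)) × 65536 / 17⌋ = ⌊12.68977 × 65536/17⌋
     = ⌊48919.810⌋ = 48919.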